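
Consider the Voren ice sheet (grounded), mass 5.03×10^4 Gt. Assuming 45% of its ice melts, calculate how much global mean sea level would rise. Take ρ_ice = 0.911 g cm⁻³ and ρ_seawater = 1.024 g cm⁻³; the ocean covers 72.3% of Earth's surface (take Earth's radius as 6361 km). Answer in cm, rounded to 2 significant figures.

≈ 6.0 cm

Voren: 0.45 × 5.03×10^4 Gt = 2.264×10^16 kg; dividing by ρ_w = 1.024 g cm⁻³ = 1024 kg m⁻³ gives 2.210×10^13 m³ of water.
Spread over 3.68×10^14 m² of ocean, Δh = 2.210×10^13 / 3.68×10^14 = 0.0601 m = 6.0 cm.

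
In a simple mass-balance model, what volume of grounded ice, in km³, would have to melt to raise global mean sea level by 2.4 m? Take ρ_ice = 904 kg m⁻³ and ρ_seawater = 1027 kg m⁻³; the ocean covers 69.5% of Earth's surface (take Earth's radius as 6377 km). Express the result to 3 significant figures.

≈ 9.68×10^5 km³

Required water volume = Δh × A = 2.4 m × 3.55×10^14 m² = 8.524×10^14 m³ = 8.524×10^5 km³.
Ice volume = water volume × ρ_w/ρ_ice = 8.524×10^5 × 1027/904 = 9.68×10^5 km³.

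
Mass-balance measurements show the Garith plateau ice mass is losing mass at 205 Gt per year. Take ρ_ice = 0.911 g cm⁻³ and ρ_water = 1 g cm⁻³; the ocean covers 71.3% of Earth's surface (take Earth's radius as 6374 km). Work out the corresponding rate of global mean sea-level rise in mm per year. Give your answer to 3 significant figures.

ρ_w = 1 g cm⁻³ = 1000 kg m⁻³. Annual water volume added = 205 Gt / ρ_w = 2.050×10^14 kg / 1000 kg m⁻³ = 2.050×10^11 m³.
Δh per year = 2.050×10^11 / 3.64×10^14 = 5.63×10^-4 m = 0.563 mm.

≈ 0.563 mm/yr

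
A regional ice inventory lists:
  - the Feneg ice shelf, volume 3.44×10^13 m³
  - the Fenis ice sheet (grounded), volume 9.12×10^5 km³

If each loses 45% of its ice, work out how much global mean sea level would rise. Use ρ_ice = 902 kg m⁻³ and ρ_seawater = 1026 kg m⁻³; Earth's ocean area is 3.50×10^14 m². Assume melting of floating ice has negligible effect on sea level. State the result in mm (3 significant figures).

≈ 1030 mm

The Feneg ice shelf is floating and already displaces its own weight of water, so its melt adds essentially nothing to sea level.
Fenis: 0.45 × 9.12×10^5 km³ × (902/1026) = 3.608×10^5 km³ of water.
Total added water ≈ 3.608×10^14 m³ over 3.50×10^14 m² → Δh = 1.03 m = 1030 mm.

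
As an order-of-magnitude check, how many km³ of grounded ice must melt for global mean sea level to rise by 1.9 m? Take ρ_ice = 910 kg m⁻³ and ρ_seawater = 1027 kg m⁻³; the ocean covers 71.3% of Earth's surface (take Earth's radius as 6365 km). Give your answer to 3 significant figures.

≈ 7.78×10^5 km³

Required water volume = Δh × A = 1.9 m × 3.63×10^14 m² = 6.897×10^14 m³ = 6.897×10^5 km³.
Ice volume = water volume × ρ_w/ρ_ice = 6.897×10^5 × 1027/910 = 7.78×10^5 km³.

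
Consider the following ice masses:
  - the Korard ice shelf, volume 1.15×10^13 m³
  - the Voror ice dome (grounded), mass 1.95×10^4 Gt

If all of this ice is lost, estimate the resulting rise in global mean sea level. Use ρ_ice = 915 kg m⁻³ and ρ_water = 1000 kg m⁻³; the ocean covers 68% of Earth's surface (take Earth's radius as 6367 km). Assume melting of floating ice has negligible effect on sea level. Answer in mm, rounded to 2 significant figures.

The Korard ice shelf is floating and already displaces its own weight of water, so its melt adds essentially nothing to sea level.
Voror: 1.95×10^4 Gt = 1.950×10^16 kg; dividing by ρ_w = 1000 kg m⁻³ gives 1.950×10^13 m³ of water.
Total added water ≈ 1.950×10^13 m³ over 3.46×10^14 m² → Δh = 0.0563 m = 56 mm.

≈ 56 mm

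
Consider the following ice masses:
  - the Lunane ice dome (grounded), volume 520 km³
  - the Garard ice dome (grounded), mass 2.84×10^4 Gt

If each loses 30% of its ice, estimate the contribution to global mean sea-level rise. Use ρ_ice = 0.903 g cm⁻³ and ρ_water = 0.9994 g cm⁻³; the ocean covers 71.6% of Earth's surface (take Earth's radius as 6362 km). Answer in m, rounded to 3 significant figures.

Lunane: 0.3 × 520 km³ × (903/999.4) = 141.0 km³ of water.
Garard: 0.3 × 2.84×10^4 Gt = 8.520×10^15 kg; dividing by ρ_w = 0.9994 g cm⁻³ = 999.4 kg m⁻³ gives 8.525×10^12 m³ of water.
Total added water ≈ 8.666×10^12 m³ over 3.64×10^14 m² → Δh = 0.0238 m.

≈ 0.0238 m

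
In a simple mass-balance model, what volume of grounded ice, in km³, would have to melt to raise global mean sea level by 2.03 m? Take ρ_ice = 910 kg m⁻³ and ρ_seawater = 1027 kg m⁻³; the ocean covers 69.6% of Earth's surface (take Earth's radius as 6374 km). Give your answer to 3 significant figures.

Required water volume = Δh × A = 2.03 m × 3.55×10^14 m² = 7.213×10^14 m³ = 7.213×10^5 km³.
Ice volume = water volume × ρ_w/ρ_ice = 7.213×10^5 × 1027/910 = 8.14×10^5 km³.

≈ 8.14×10^5 km³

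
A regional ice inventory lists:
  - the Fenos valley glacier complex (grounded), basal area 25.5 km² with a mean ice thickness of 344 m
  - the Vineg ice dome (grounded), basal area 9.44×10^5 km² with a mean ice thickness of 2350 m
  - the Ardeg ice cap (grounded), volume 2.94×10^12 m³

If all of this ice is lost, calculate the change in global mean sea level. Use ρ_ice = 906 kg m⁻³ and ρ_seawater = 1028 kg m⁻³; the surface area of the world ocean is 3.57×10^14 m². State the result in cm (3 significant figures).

Fenos: ice volume = 25.5 km² × 344 m = 8.772 km³; 8.772 × (906/1028) = 7.731 km³ of water.
Vineg: ice volume = 9.44×10^5 km² × 2350 m = 2.218×10^6 km³; 2.218×10^6 × (906/1028) = 1.955×10^6 km³ of water.
Ardeg: 2.94×10^12 m³ × (906/1028) = 2.591×10^12 m³ of water.
Total added water ≈ 1.958×10^15 m³ over 3.57×10^14 m² → Δh = 5.48 m = 548 cm.

≈ 548 cm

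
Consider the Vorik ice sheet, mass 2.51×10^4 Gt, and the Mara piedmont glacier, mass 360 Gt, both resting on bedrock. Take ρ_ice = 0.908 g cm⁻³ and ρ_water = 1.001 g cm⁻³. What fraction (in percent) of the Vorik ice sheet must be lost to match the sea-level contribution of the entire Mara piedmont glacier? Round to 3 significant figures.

≈ 1.43 %

Equal sea-level rise means equal mass of meltwater, i.e. equal mass of ice lost.
Ice mass of Mara: 3.600×10^14 kg; ice mass of Vorik: 2.510×10^16 kg.
Fraction required = 3.600×10^14 / 2.510×10^16 = 0.0143 → 1.43 %.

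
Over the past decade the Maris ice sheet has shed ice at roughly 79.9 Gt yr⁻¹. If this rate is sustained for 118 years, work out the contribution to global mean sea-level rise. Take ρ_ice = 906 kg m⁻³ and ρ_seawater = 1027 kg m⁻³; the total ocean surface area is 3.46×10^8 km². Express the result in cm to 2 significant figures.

Total mass lost = 79.9 Gt/yr × 118 yr = 9428 Gt = 9.428×10^15 kg.
ρ_w = 1027 kg m⁻³, so water volume = 9.428×10^15 / 1027 = 9.180×10^12 m³.
Δh = 9.180×10^12 / 3.46×10^14 = 0.0265 m = 2.7 cm.

≈ 2.7 cm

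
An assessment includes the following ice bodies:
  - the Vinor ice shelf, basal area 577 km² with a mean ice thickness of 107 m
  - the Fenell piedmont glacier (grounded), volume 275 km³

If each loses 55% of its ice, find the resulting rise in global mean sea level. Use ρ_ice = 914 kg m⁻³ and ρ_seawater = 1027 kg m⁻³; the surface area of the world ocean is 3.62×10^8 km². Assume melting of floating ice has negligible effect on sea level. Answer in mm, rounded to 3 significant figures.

≈ 0.372 mm

The Vinor ice shelf is floating and already displaces its own weight of water, so its melt adds essentially nothing to sea level.
Fenell: 0.55 × 275 km³ × (914/1027) = 134.6 km³ of water.
Total added water ≈ 1.346×10^11 m³ over 3.62×10^14 m² → Δh = 3.72×10^-4 m = 0.372 mm.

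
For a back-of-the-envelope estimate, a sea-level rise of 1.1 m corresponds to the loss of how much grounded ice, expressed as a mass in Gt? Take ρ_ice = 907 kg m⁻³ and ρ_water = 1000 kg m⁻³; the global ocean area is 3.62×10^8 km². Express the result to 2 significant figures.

Required water volume = Δh × A = 1.1 m × 3.62×10^14 m² = 3.982×10^14 m³.
ρ_w = 1000 kg m⁻³, so the mass of water = 3.982×10^14 m³ × 1000 kg m⁻³ = 3.982×10^17 kg = 4.0×10^5 Gt (and the same mass of ice, by conservation).

≈ 4.0×10^5 Gt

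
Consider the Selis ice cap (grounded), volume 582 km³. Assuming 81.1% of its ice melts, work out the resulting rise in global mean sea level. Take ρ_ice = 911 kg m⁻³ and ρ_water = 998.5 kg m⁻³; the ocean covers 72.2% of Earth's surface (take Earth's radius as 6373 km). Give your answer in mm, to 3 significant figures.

Selis: 0.811 × 582 km³ × (911/998.5) = 430.6 km³ of water.
Spread over 3.68×10^14 m² of ocean, Δh = 4.306×10^11 / 3.68×10^14 = 1.17×10^-3 m = 1.17 mm.

≈ 1.17 mm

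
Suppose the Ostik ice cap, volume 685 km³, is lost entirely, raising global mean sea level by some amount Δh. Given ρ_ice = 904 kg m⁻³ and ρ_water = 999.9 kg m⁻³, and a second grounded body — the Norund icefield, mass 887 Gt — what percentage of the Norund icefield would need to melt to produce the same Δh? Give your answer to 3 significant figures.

Equal sea-level rise means equal mass of meltwater, i.e. equal mass of ice lost.
Ice mass of Ostik: 6.192×10^14 kg; ice mass of Norund: 8.870×10^14 kg.
Fraction required = 6.192×10^14 / 8.870×10^14 = 0.698 → 69.8 %.

≈ 69.8 %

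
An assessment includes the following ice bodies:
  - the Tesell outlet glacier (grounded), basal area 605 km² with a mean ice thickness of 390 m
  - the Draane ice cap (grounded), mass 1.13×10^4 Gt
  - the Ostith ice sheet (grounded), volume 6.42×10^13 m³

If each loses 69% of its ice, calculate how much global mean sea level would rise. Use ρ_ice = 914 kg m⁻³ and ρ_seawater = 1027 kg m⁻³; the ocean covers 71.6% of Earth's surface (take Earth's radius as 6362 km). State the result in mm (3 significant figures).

Tesell: ice volume = 605 km² × 390 m = 235.9 km³; 0.69 × 235.9 × (914/1027) = 144.9 km³ of water.
Draane: 0.69 × 1.13×10^4 Gt = 7.797×10^15 kg; dividing by ρ_w = 1027 kg m⁻³ gives 7.592×10^12 m³ of water.
Ostith: 0.69 × 6.42×10^13 m³ × (914/1027) = 3.942×10^13 m³ of water.
Total added water ≈ 4.716×10^13 m³ over 3.64×10^14 m² → Δh = 0.130 m = 130 mm.

≈ 130 mm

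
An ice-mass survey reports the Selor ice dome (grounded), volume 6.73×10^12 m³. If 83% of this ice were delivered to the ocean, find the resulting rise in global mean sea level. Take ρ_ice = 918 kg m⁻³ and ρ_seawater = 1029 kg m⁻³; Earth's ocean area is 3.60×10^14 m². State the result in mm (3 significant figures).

Selor: 0.83 × 6.73×10^12 m³ × (918/1029) = 4.983×10^12 m³ of water.
Spread over 3.60×10^14 m² of ocean, Δh = 4.983×10^12 / 3.60×10^14 = 0.0138 m = 13.8 mm.

≈ 13.8 mm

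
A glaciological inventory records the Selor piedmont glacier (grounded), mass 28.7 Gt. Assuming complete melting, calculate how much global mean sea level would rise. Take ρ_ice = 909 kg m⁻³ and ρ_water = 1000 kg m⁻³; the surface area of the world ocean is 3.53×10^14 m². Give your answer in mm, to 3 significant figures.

≈ 0.0813 mm

Selor: 28.7 Gt = 2.870×10^13 kg; dividing by ρ_w = 1000 kg m⁻³ gives 2.870×10^10 m³ of water.
Spread over 3.53×10^14 m² of ocean, Δh = 2.870×10^10 / 3.53×10^14 = 8.13×10^-5 m = 0.0813 mm.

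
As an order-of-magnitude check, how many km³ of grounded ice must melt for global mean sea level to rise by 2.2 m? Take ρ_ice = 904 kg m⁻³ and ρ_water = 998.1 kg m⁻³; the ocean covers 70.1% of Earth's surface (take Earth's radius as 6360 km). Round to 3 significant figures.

Required water volume = Δh × A = 2.2 m × 3.56×10^14 m² = 7.839×10^14 m³ = 7.839×10^5 km³.
Ice volume = water volume × ρ_w/ρ_ice = 7.839×10^5 × 998.1/904 = 8.66×10^5 km³.

≈ 8.66×10^5 km³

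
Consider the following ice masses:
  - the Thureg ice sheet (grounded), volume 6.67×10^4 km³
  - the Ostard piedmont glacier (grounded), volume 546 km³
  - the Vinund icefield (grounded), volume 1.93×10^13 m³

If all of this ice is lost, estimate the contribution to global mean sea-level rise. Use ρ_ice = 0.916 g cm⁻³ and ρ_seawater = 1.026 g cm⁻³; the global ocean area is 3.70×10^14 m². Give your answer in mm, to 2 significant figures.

≈ 210 mm

Thureg: 6.67×10^4 km³ × (916/1026) = 5.955×10^4 km³ of water.
Ostard: 546 km³ × (916/1026) = 487.5 km³ of water.
Vinund: 1.93×10^13 m³ × (916/1026) = 1.723×10^13 m³ of water.
Total added water ≈ 7.727×10^13 m³ over 3.70×10^14 m² → Δh = 0.209 m = 210 mm.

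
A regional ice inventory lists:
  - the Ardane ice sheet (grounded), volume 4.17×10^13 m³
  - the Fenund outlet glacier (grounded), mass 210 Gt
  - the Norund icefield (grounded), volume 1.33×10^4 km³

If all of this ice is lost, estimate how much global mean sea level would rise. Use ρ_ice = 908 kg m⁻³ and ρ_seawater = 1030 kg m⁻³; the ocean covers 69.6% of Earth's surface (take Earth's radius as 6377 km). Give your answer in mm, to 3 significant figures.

≈ 137 mm

Ardane: 4.17×10^13 m³ × (908/1030) = 3.676×10^13 m³ of water.
Fenund: 210 Gt = 2.100×10^14 kg; dividing by ρ_w = 1030 kg m⁻³ gives 2.039×10^11 m³ of water.
Norund: 1.33×10^4 km³ × (908/1030) = 1.172×10^4 km³ of water.
Total added water ≈ 4.869×10^13 m³ over 3.56×10^14 m² → Δh = 0.137 m = 137 mm.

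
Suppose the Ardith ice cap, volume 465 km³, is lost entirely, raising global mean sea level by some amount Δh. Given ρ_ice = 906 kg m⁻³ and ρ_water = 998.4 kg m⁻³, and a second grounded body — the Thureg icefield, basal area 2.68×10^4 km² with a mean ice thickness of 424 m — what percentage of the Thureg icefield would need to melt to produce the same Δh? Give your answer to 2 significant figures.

≈ 4.1 %

Equal sea-level rise means equal mass of meltwater, i.e. equal mass of ice lost.
Ice mass of Ardith: 4.213×10^14 kg; ice mass of Thureg: 1.030×10^16 kg.
Fraction required = 4.213×10^14 / 1.030×10^16 = 0.0409 → 4.1 %.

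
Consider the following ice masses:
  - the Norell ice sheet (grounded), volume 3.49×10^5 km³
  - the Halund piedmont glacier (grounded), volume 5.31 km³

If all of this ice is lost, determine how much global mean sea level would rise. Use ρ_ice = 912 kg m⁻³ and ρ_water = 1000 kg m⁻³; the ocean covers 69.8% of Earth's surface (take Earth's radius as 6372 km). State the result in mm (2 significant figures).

Norell: 3.49×10^5 km³ × (912/1000) = 3.183×10^5 km³ of water.
Halund: 5.31 km³ × (912/1000) = 4.843 km³ of water.
Total added water ≈ 3.183×10^14 m³ over 3.56×10^14 m² → Δh = 0.894 m = 890 mm.

≈ 890 mm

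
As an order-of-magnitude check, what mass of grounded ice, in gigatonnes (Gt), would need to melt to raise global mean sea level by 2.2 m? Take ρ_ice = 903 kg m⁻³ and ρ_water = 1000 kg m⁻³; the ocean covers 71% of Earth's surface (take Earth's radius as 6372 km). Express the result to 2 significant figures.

≈ 8.0×10^5 Gt

Required water volume = Δh × A = 2.2 m × 3.62×10^14 m² = 7.970×10^14 m³.
ρ_w = 1000 kg m⁻³, so the mass of water = 7.970×10^14 m³ × 1000 kg m⁻³ = 7.970×10^17 kg = 8.0×10^5 Gt (and the same mass of ice, by conservation).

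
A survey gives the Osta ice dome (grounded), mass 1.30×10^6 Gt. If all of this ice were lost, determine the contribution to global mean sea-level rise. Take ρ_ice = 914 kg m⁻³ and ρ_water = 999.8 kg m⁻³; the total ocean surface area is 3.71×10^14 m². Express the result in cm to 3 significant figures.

≈ 350 cm

Osta: 1.30×10^6 Gt = 1.300×10^18 kg; dividing by ρ_w = 999.8 kg m⁻³ gives 1.300×10^15 m³ of water.
Spread over 3.71×10^14 m² of ocean, Δh = 1.300×10^15 / 3.71×10^14 = 3.50 m = 350 cm.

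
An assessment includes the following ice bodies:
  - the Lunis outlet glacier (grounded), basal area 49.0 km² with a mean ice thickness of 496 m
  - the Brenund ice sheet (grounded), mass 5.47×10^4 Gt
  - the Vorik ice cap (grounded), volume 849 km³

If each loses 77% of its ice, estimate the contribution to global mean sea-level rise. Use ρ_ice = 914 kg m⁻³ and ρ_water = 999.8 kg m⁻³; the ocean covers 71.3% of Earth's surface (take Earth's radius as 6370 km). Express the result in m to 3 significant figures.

≈ 0.118 m

Lunis: ice volume = 49.0 km² × 496 m = 24.30 km³; 0.77 × 24.30 × (914/999.8) = 17.11 km³ of water.
Brenund: 0.77 × 5.47×10^4 Gt = 4.212×10^16 kg; dividing by ρ_w = 999.8 kg m⁻³ gives 4.213×10^13 m³ of water.
Vorik: 0.77 × 849 km³ × (914/999.8) = 597.6 km³ of water.
Total added water ≈ 4.274×10^13 m³ over 3.64×10^14 m² → Δh = 0.118 m.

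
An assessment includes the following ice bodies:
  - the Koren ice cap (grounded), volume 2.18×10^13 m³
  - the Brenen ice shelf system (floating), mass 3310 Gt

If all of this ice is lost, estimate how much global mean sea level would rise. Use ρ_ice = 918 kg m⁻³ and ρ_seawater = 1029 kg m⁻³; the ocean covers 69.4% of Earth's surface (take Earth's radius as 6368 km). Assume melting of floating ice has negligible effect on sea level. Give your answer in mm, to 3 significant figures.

Koren: 2.18×10^13 m³ × (918/1029) = 1.945×10^13 m³ of water.
The Brenen ice shelf system is floating and already displaces its own weight of water, so its melt adds essentially nothing to sea level.
Total added water ≈ 1.945×10^13 m³ over 3.54×10^14 m² → Δh = 0.0550 m = 55.0 mm.

≈ 55.0 mm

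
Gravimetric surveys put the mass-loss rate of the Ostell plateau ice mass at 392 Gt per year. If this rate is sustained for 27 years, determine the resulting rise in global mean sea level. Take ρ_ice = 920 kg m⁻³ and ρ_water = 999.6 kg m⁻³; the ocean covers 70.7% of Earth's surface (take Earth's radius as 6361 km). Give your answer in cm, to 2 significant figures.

≈ 2.9 cm

Total mass lost = 392 Gt/yr × 27 yr = 1.058×10^4 Gt = 1.058×10^16 kg.
ρ_w = 999.6 kg m⁻³, so water volume = 1.058×10^16 / 999.6 = 1.059×10^13 m³.
Δh = 1.059×10^13 / 3.59×10^14 = 0.0295 m = 2.9 cm.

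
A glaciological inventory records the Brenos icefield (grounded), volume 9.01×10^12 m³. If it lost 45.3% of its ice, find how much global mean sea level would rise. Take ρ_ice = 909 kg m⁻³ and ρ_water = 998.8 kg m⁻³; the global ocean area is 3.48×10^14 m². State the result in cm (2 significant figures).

≈ 1.1 cm

Brenos: 0.453 × 9.01×10^12 m³ × (909/998.8) = 3.715×10^12 m³ of water.
Spread over 3.48×10^14 m² of ocean, Δh = 3.715×10^12 / 3.48×10^14 = 0.0107 m = 1.1 cm.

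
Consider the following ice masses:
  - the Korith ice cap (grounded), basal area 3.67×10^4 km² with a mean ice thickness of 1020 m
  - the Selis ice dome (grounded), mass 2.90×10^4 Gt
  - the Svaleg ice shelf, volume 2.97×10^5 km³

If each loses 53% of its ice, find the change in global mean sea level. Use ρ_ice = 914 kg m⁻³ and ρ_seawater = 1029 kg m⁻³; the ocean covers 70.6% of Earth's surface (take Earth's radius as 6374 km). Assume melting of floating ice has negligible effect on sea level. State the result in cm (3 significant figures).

≈ 9.03 cm

Korith: ice volume = 3.67×10^4 km² × 1020 m = 3.743×10^4 km³; 0.53 × 3.743×10^4 × (914/1029) = 1.762×10^4 km³ of water.
Selis: 0.53 × 2.90×10^4 Gt = 1.537×10^16 kg; dividing by ρ_w = 1029 kg m⁻³ gives 1.494×10^13 m³ of water.
The Svaleg ice shelf is floating and already displaces its own weight of water, so its melt adds essentially nothing to sea level.
Total added water ≈ 3.256×10^13 m³ over 3.60×10^14 m² → Δh = 0.0903 m = 9.03 cm.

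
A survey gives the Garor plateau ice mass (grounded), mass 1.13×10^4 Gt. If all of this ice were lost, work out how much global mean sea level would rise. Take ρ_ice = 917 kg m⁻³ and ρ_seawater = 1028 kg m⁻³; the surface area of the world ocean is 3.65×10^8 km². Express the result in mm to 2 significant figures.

Garor: 1.13×10^4 Gt = 1.130×10^16 kg; dividing by ρ_w = 1028 kg m⁻³ gives 1.099×10^13 m³ of water.
Spread over 3.65×10^14 m² of ocean, Δh = 1.099×10^13 / 3.65×10^14 = 0.0301 m = 30 mm.

≈ 30 mm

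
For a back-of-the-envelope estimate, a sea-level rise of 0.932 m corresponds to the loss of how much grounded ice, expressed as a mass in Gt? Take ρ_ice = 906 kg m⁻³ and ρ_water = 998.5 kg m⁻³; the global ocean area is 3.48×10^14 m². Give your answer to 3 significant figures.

≈ 3.24×10^5 Gt

Required water volume = Δh × A = 0.932 m × 3.48×10^14 m² = 3.243×10^14 m³.
ρ_w = 998.5 kg m⁻³, so the mass of water = 3.243×10^14 m³ × 998.5 kg m⁻³ = 3.238×10^17 kg = 3.24×10^5 Gt (and the same mass of ice, by conservation).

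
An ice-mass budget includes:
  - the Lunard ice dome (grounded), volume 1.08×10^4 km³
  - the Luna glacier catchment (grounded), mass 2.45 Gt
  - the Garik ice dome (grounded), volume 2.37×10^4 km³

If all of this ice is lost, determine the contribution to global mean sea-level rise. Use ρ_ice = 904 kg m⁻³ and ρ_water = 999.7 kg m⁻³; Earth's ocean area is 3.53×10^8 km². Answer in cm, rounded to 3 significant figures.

Lunard: 1.08×10^4 km³ × (904/999.7) = 9766 km³ of water.
Luna: 2.45 Gt = 2.450×10^12 kg; dividing by ρ_w = 999.7 kg m⁻³ gives 2.451×10^9 m³ of water.
Garik: 2.37×10^4 km³ × (904/999.7) = 2.143×10^4 km³ of water.
Total added water ≈ 3.120×10^13 m³ over 3.53×10^14 m² → Δh = 0.0884 m = 8.84 cm.

≈ 8.84 cm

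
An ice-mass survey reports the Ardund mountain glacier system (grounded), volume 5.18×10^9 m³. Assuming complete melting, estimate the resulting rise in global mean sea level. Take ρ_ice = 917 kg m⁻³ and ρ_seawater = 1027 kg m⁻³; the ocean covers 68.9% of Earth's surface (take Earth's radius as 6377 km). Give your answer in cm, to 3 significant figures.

Ardund: 5.18×10^9 m³ × (917/1027) = 4.625×10^9 m³ of water.
Spread over 3.52×10^14 m² of ocean, Δh = 4.625×10^9 / 3.52×10^14 = 1.31×10^-5 m = 1.31×10^-3 cm.

≈ 1.31×10^-3 cm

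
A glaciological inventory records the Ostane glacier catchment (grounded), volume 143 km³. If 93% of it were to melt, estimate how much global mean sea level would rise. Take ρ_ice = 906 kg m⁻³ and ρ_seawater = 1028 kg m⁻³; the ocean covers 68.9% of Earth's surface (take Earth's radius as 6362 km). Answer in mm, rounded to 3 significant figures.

≈ 0.334 mm

Ostane: 0.93 × 143 km³ × (906/1028) = 117.2 km³ of water.
Spread over 3.50×10^14 m² of ocean, Δh = 1.172×10^11 / 3.50×10^14 = 3.34×10^-4 m = 0.334 mm.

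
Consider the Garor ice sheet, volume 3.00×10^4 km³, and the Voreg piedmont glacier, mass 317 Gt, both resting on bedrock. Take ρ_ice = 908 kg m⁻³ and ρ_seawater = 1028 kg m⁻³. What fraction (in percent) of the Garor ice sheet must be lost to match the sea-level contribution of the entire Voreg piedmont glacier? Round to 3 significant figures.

Equal sea-level rise means equal mass of meltwater, i.e. equal mass of ice lost.
Ice mass of Voreg: 3.170×10^14 kg; ice mass of Garor: 2.724×10^16 kg.
Fraction required = 3.170×10^14 / 2.724×10^16 = 0.0116 → 1.16 %.

≈ 1.16 %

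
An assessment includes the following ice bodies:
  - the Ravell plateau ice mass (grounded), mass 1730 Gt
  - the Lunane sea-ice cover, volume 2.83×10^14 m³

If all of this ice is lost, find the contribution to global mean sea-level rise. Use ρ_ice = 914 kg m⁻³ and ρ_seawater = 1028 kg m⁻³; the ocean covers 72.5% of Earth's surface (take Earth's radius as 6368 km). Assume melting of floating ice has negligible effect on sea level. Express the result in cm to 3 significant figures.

≈ 0.456 cm

Ravell: 1730 Gt = 1.730×10^15 kg; dividing by ρ_w = 1028 kg m⁻³ gives 1.683×10^12 m³ of water.
The Lunane sea-ice cover is floating and already displaces its own weight of water, so its melt adds essentially nothing to sea level.
Total added water ≈ 1.683×10^12 m³ over 3.69×10^14 m² → Δh = 4.56×10^-3 m = 0.456 cm.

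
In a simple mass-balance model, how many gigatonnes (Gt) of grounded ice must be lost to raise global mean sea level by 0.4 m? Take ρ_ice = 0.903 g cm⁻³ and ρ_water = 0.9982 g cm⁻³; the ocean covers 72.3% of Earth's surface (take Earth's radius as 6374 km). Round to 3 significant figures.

Required water volume = Δh × A = 0.4 m × 3.69×10^14 m² = 1.476×10^14 m³.
ρ_w = 0.9982 g cm⁻³ = 998.2 kg m⁻³, so the mass of water = 1.476×10^14 m³ × 998.2 kg m⁻³ = 1.474×10^17 kg = 1.47×10^5 Gt (and the same mass of ice, by conservation).

≈ 1.47×10^5 Gt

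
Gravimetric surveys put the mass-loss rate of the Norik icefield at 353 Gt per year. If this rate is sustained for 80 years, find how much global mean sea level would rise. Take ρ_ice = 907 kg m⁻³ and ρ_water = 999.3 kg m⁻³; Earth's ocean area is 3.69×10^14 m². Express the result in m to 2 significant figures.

≈ 0.077 m

Total mass lost = 353 Gt/yr × 80 yr = 2.824×10^4 Gt = 2.824×10^16 kg.
ρ_w = 999.3 kg m⁻³, so water volume = 2.824×10^16 / 999.3 = 2.826×10^13 m³.
Δh = 2.826×10^13 / 3.69×10^14 = 0.0766 m.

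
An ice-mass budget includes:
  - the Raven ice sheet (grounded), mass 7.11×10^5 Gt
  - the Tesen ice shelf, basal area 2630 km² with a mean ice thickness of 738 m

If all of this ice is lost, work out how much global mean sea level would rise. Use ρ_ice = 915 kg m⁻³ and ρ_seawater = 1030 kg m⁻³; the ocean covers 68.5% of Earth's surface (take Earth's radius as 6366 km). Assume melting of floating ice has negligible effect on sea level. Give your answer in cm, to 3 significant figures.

Raven: 7.11×10^5 Gt = 7.110×10^17 kg; dividing by ρ_w = 1030 kg m⁻³ gives 6.903×10^14 m³ of water.
The Tesen ice shelf is floating and already displaces its own weight of water, so its melt adds essentially nothing to sea level.
Total added water ≈ 6.903×10^14 m³ over 3.49×10^14 m² → Δh = 1.98 m = 198 cm.

≈ 198 cm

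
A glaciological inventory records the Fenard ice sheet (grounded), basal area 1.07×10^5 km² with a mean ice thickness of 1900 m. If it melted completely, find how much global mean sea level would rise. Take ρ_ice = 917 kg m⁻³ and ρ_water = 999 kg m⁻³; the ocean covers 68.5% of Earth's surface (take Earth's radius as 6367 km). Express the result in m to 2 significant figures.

Fenard: ice volume = 1.07×10^5 km² × 1900 m = 2.033×10^5 km³; 2.033×10^5 × (917/999) = 1.866×10^5 km³ of water.
Spread over 3.49×10^14 m² of ocean, Δh = 1.866×10^14 / 3.49×10^14 = 0.535 m.

≈ 0.53 m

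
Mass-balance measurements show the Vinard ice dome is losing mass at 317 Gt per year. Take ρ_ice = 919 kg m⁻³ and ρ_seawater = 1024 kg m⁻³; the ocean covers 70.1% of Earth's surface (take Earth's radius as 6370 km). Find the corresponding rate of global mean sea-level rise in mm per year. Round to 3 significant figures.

ρ_w = 1024 kg m⁻³. Annual water volume added = 317 Gt / ρ_w = 3.170×10^14 kg / 1024 kg m⁻³ = 3.096×10^11 m³.
Δh per year = 3.096×10^11 / 3.57×10^14 = 8.66×10^-4 m = 0.866 mm.

≈ 0.866 mm/yr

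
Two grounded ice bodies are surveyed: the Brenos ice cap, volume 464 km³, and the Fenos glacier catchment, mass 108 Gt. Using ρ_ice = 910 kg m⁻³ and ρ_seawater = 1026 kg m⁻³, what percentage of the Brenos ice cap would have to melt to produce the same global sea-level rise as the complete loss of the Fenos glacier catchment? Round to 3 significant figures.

Equal sea-level rise means equal mass of meltwater, i.e. equal mass of ice lost.
Ice mass of Fenos: 1.080×10^14 kg; ice mass of Brenos: 4.222×10^14 kg.
Fraction required = 1.080×10^14 / 4.222×10^14 = 0.256 → 25.6 %.

≈ 25.6 %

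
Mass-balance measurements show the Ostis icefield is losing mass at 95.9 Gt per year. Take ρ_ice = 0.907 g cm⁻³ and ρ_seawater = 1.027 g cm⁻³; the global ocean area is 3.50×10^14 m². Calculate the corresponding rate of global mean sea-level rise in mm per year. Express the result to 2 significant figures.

ρ_w = 1.027 g cm⁻³ = 1027 kg m⁻³. Annual water volume added = 95.9 Gt / ρ_w = 9.590×10^13 kg / 1027 kg m⁻³ = 9.338×10^10 m³.
Δh per year = 9.338×10^10 / 3.50×10^14 = 2.67×10^-4 m = 0.27 mm.

≈ 0.27 mm/yr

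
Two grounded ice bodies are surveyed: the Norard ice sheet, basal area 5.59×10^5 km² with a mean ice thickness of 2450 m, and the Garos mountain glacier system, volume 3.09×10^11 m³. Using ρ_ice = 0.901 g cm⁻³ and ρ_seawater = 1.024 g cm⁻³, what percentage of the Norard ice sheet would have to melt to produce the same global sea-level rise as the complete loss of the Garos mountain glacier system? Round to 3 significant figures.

≈ 0.0226 %

Equal sea-level rise means equal mass of meltwater, i.e. equal mass of ice lost.
Ice mass of Garos: 2.784×10^14 kg; ice mass of Norard: 1.234×10^18 kg.
Fraction required = 2.784×10^14 / 1.234×10^18 = 2.26×10^-4 → 0.0226 %.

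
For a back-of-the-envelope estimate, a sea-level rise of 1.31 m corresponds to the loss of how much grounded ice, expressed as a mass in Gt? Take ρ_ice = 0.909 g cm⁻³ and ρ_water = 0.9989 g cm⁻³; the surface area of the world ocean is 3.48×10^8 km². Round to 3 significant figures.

Required water volume = Δh × A = 1.31 m × 3.48×10^14 m² = 4.559×10^14 m³.
ρ_w = 0.9989 g cm⁻³ = 998.9 kg m⁻³, so the mass of water = 4.559×10^14 m³ × 998.9 kg m⁻³ = 4.554×10^17 kg = 4.55×10^5 Gt (and the same mass of ice, by conservation).

≈ 4.55×10^5 Gt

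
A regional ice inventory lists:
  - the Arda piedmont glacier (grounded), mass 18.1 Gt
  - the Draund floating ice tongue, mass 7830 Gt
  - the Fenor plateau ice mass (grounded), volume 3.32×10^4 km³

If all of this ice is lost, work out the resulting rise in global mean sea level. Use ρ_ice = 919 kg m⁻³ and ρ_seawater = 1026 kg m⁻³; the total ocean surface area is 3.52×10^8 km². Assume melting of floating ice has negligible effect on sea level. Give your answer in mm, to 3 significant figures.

Arda: 18.1 Gt = 1.810×10^13 kg; dividing by ρ_w = 1026 kg m⁻³ gives 1.764×10^10 m³ of water.
The Draund floating ice tongue is floating and already displaces its own weight of water, so its melt adds essentially nothing to sea level.
Fenor: 3.32×10^4 km³ × (919/1026) = 2.974×10^4 km³ of water.
Total added water ≈ 2.976×10^13 m³ over 3.52×10^14 m² → Δh = 0.0845 m = 84.5 mm.

≈ 84.5 mm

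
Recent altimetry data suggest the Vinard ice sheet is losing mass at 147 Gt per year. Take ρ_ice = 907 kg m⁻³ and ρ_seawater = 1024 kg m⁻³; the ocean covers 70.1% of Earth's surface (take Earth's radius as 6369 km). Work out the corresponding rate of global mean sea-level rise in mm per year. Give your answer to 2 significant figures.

ρ_w = 1024 kg m⁻³. Annual water volume added = 147 Gt / ρ_w = 1.470×10^14 kg / 1024 kg m⁻³ = 1.436×10^11 m³.
Δh per year = 1.436×10^11 / 3.57×10^14 = 4.02×10^-4 m = 0.40 mm.

≈ 0.40 mm/yr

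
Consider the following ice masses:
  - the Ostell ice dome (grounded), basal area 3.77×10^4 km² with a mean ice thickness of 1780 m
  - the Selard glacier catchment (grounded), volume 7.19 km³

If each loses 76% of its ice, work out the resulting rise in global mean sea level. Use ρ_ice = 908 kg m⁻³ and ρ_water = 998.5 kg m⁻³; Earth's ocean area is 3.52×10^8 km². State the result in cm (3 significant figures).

Ostell: ice volume = 3.77×10^4 km² × 1780 m = 6.711×10^4 km³; 0.76 × 6.711×10^4 × (908/998.5) = 4.638×10^4 km³ of water.
Selard: 0.76 × 7.19 km³ × (908/998.5) = 4.969 km³ of water.
Total added water ≈ 4.638×10^13 m³ over 3.52×10^14 m² → Δh = 0.132 m = 13.2 cm.

≈ 13.2 cm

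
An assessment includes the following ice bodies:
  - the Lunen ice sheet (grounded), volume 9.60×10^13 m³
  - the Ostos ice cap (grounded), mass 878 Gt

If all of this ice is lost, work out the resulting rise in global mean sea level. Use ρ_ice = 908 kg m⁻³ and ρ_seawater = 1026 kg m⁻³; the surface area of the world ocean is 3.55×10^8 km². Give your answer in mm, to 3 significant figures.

Lunen: 9.60×10^13 m³ × (908/1026) = 8.496×10^13 m³ of water.
Ostos: 878 Gt = 8.780×10^14 kg; dividing by ρ_w = 1026 kg m⁻³ gives 8.558×10^11 m³ of water.
Total added water ≈ 8.581×10^13 m³ over 3.55×10^14 m² → Δh = 0.242 m = 242 mm.

≈ 242 mm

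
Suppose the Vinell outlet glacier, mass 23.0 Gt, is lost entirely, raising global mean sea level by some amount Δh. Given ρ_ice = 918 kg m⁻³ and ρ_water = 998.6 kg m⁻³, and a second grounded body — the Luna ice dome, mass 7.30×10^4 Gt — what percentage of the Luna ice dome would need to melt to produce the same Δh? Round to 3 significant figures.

≈ 0.0315 %

Equal sea-level rise means equal mass of meltwater, i.e. equal mass of ice lost.
Ice mass of Vinell: 2.300×10^13 kg; ice mass of Luna: 7.300×10^16 kg.
Fraction required = 2.300×10^13 / 7.300×10^16 = 3.15×10^-4 → 0.0315 %.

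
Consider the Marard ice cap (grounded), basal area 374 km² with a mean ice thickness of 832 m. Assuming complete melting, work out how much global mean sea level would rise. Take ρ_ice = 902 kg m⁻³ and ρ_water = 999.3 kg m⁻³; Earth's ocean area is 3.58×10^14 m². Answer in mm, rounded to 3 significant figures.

≈ 0.785 mm

Marard: ice volume = 374 km² × 832 m = 311.2 km³; 311.2 × (902/999.3) = 280.9 km³ of water.
Spread over 3.58×10^14 m² of ocean, Δh = 2.809×10^11 / 3.58×10^14 = 7.85×10^-4 m = 0.785 mm.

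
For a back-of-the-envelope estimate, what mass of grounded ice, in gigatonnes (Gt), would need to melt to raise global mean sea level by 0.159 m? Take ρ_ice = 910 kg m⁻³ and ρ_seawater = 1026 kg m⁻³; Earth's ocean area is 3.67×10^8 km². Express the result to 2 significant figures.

≈ 6.0×10^4 Gt

Required water volume = Δh × A = 0.159 m × 3.67×10^14 m² = 5.835×10^13 m³.
ρ_w = 1026 kg m⁻³, so the mass of water = 5.835×10^13 m³ × 1026 kg m⁻³ = 5.987×10^16 kg = 6.0×10^4 Gt (and the same mass of ice, by conservation).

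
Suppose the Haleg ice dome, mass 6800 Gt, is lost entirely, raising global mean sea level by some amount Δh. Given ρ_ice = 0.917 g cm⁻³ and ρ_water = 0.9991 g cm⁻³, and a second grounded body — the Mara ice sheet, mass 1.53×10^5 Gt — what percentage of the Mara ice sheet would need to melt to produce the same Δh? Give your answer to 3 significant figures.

≈ 4.44 %

Equal sea-level rise means equal mass of meltwater, i.e. equal mass of ice lost.
Ice mass of Haleg: 6.800×10^15 kg; ice mass of Mara: 1.530×10^17 kg.
Fraction required = 6.800×10^15 / 1.530×10^17 = 0.0444 → 4.44 %.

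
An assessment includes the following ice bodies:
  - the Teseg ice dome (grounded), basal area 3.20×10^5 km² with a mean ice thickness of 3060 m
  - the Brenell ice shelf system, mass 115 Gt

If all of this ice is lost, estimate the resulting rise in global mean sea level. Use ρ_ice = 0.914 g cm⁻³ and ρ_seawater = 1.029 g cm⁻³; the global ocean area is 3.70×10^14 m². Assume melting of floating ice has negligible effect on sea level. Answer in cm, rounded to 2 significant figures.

Teseg: ice volume = 3.20×10^5 km² × 3060 m = 9.792×10^5 km³; 9.792×10^5 × (914/1029) = 8.698×10^5 km³ of water.
The Brenell ice shelf system is floating and already displaces its own weight of water, so its melt adds essentially nothing to sea level.
Total added water ≈ 8.698×10^14 m³ over 3.70×10^14 m² → Δh = 2.35 m = 240 cm.

≈ 240 cm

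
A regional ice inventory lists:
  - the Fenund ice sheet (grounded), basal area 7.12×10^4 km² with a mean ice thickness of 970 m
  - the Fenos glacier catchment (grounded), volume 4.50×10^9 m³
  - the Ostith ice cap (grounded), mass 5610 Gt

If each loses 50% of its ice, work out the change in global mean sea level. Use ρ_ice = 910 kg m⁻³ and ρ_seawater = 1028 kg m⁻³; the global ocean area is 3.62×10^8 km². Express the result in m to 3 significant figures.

Fenund: ice volume = 7.12×10^4 km² × 970 m = 6.906×10^4 km³; 0.5 × 6.906×10^4 × (910/1028) = 3.057×10^4 km³ of water.
Fenos: 0.5 × 4.50×10^9 m³ × (910/1028) = 1.992×10^9 m³ of water.
Ostith: 0.5 × 5610 Gt = 2.805×10^15 kg; dividing by ρ_w = 1028 kg m⁻³ gives 2.729×10^12 m³ of water.
Total added water ≈ 3.330×10^13 m³ over 3.62×10^14 m² → Δh = 0.0920 m.

≈ 0.0920 m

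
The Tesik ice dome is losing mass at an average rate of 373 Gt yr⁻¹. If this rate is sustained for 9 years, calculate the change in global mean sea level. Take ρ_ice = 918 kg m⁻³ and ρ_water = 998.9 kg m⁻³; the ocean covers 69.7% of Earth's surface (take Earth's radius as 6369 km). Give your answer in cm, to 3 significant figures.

Total mass lost = 373 Gt/yr × 9 yr = 3357 Gt = 3.357×10^15 kg.
ρ_w = 998.9 kg m⁻³, so water volume = 3.357×10^15 / 998.9 = 3.361×10^12 m³.
Δh = 3.361×10^12 / 3.55×10^14 = 9.46×10^-3 m = 0.946 cm.

≈ 0.946 cm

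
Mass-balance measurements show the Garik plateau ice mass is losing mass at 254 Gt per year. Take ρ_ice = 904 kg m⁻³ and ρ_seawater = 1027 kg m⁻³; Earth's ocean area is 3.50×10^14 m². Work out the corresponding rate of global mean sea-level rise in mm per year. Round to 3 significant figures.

≈ 0.707 mm/yr

ρ_w = 1027 kg m⁻³. Annual water volume added = 254 Gt / ρ_w = 2.540×10^14 kg / 1027 kg m⁻³ = 2.473×10^11 m³.
Δh per year = 2.473×10^11 / 3.50×10^14 = 7.07×10^-4 m = 0.707 mm.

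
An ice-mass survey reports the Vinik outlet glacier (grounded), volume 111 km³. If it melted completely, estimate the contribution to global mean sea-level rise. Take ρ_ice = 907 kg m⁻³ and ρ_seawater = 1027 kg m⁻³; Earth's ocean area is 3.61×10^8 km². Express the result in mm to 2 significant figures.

Vinik: 111 km³ × (907/1027) = 98.03 km³ of water.
Spread over 3.61×10^14 m² of ocean, Δh = 9.803×10^10 / 3.61×10^14 = 2.72×10^-4 m = 0.27 mm.

≈ 0.27 mm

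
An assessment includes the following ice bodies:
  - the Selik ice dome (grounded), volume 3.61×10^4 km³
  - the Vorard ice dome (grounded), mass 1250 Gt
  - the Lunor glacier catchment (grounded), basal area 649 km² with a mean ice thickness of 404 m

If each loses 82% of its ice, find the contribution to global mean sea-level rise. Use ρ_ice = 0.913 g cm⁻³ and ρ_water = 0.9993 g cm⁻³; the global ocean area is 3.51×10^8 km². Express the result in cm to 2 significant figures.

Selik: 0.82 × 3.61×10^4 km³ × (913/999.3) = 2.705×10^4 km³ of water.
Vorard: 0.82 × 1250 Gt = 1.025×10^15 kg; dividing by ρ_w = 0.9993 g cm⁻³ = 999.3 kg m⁻³ gives 1.026×10^12 m³ of water.
Lunor: ice volume = 649 km² × 404 m = 262.2 km³; 0.82 × 262.2 × (913/999.3) = 196.4 km³ of water.
Total added water ≈ 2.827×10^13 m³ over 3.51×10^14 m² → Δh = 0.0805 m = 8.1 cm.

≈ 8.1 cm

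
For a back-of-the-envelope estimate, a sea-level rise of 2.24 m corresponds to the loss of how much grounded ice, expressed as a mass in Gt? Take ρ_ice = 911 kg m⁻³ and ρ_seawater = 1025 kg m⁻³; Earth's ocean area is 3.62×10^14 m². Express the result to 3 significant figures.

Required water volume = Δh × A = 2.24 m × 3.62×10^14 m² = 8.109×10^14 m³.
ρ_w = 1025 kg m⁻³, so the mass of water = 8.109×10^14 m³ × 1025 kg m⁻³ = 8.312×10^17 kg = 8.31×10^5 Gt (and the same mass of ice, by conservation).

≈ 8.31×10^5 Gt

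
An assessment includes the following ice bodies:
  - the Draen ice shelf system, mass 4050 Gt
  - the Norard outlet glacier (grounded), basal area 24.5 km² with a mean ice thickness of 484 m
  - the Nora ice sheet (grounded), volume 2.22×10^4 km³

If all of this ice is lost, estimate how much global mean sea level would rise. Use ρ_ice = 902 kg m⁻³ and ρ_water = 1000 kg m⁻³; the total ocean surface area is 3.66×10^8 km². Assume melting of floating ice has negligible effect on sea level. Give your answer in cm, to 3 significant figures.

≈ 5.47 cm

The Draen ice shelf system is floating and already displaces its own weight of water, so its melt adds essentially nothing to sea level.
Norard: ice volume = 24.5 km² × 484 m = 11.86 km³; 11.86 × (902/1000) = 10.70 km³ of water.
Nora: 2.22×10^4 km³ × (902/1000) = 2.002×10^4 km³ of water.
Total added water ≈ 2.004×10^13 m³ over 3.66×10^14 m² → Δh = 0.0547 m = 5.47 cm.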